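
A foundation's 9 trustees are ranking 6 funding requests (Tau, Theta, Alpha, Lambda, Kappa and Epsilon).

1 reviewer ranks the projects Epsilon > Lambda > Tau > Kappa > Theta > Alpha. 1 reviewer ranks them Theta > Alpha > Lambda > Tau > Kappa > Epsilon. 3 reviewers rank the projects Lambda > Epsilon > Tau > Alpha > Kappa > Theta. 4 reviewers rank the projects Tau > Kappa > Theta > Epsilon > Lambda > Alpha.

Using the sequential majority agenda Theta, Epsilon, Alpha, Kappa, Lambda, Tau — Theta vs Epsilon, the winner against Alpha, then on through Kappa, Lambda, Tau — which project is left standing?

Round 1: Theta vs Epsilon — 5–4, Theta advances.
Round 2: Theta vs Alpha — 6–3, Theta advances.
Round 3: Theta vs Kappa — 1–8, Kappa advances.
Round 4: Kappa vs Lambda — 4–5, Lambda advances.
Round 5: Lambda vs Tau — 5–4, Lambda advances.
Lambda survives the agenda.

Lambda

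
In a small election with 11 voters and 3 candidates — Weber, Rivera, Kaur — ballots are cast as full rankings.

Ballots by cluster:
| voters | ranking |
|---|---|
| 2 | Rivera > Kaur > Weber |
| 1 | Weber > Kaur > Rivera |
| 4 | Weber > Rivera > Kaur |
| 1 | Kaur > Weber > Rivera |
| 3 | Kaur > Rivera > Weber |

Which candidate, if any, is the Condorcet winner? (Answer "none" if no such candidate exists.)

Pairwise majorities:
Weber vs Rivera: Weber wins 6–5.
Weber vs Kaur: Kaur wins 6–5.
Rivera vs Kaur: Rivera, 6–5.
Each candidate drops at least one matchup (Weber loses to Kaur; Rivera loses to Weber; Kaur loses to Rivera); the cycle Weber beats Rivera beats Kaur beats Weber rules out a Condorcet winner.

none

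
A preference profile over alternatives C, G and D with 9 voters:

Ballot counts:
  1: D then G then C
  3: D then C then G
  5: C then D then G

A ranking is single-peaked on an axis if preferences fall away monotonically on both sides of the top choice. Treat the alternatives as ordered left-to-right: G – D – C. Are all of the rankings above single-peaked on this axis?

Axis positions: G=1, D=2, C=3.
Faction 1 (peak D at position 2): ranking walks positions 2-1-3, expanding outward from the peak — single-peaked.
Faction 2 (peak D at position 2): ranking walks positions 2-3-1, expanding outward from the peak — single-peaked.
Faction 3 (peak C at position 3): ranking walks positions 3-2-1, expanding outward from the peak — single-peaked.
Every ranking is single-peaked on this axis.

yes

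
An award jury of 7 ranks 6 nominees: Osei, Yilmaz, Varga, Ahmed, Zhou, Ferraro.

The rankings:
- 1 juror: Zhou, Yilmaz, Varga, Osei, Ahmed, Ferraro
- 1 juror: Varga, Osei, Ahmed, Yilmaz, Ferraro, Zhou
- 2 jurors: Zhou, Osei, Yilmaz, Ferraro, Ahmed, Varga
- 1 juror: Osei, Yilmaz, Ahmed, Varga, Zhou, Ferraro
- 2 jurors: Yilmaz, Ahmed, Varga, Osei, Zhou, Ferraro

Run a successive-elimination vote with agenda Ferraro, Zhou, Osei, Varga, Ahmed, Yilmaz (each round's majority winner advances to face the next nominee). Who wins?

Yilmaz

Round 1: Ferraro vs Zhou — 1–6, Zhou advances.
Round 2: Zhou vs Osei — 3–4, Osei advances.
Round 3: Osei vs Varga — 3–4, Varga advances.
Round 4: Varga vs Ahmed — 2–5, Ahmed advances.
Round 5: Ahmed vs Yilmaz — 1–6, Yilmaz advances.
Yilmaz survives the agenda.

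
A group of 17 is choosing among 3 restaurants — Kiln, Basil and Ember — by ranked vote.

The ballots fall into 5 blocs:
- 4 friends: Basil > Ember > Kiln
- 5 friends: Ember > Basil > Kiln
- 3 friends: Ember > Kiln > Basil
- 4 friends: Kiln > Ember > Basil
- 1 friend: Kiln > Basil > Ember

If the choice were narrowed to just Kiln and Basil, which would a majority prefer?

Ballots ranking Kiln above Basil: 3 + 4 + 1 = 8.
Ballots ranking Basil above Kiln: 17 − 8 = 9.
Basil wins the head-to-head 9–8.

Basil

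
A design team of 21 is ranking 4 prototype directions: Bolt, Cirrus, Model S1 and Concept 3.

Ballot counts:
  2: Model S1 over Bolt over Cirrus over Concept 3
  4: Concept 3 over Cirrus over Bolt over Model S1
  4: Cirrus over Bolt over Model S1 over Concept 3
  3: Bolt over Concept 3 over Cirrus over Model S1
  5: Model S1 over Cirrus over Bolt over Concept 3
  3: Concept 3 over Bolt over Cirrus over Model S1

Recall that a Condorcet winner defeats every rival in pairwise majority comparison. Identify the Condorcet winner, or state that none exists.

Cirrus

Head-to-head results (21 engineers):
Bolt vs Cirrus: Cirrus, 13–8.
Bolt vs Model S1: Bolt, 14–7.
Bolt–Concept 3: Bolt 14–7.
Cirrus–Model S1: Cirrus 14–7.
Cirrus vs Concept 3: 2+4+5 = 11 for Cirrus, 10 for Concept 3 — Cirrus by 11–10.
Model S1 vs Concept 3: Model S1 preferred on 2+4+5 = 11 ballots; Model S1 wins 11–10.
Cirrus beats each of Bolt, Model S1, Concept 3 — Cirrus is the Condorcet winner.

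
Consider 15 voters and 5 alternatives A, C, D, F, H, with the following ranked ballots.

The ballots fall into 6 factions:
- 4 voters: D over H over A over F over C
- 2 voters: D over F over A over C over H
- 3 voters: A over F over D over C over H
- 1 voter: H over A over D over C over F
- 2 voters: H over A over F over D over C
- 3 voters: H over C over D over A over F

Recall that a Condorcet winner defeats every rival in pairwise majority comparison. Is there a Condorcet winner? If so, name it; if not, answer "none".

D

Check each pair by majority over 15 ballots:
A vs C: A preferred on 4+2+3+1+2 = 12 ballots; A wins 12–3.
A–D: D 9–6.
A vs F: A, 13–2.
A vs H: A is ranked higher on 2+3 = 5 ballots, H on 10. H wins 10–5.
C vs D: C is ranked higher on 3 ballots, D on 12. D wins 12–3.
C vs F: 1+3 = 4 for C, 11 for F — F by 11–4.
C vs H: H, 10–5.
D vs F: 10 to 5, D.
D vs H: D wins 9–6.
F vs H: H wins 10–5.
Only D has no losses; D is the Condorcet winner.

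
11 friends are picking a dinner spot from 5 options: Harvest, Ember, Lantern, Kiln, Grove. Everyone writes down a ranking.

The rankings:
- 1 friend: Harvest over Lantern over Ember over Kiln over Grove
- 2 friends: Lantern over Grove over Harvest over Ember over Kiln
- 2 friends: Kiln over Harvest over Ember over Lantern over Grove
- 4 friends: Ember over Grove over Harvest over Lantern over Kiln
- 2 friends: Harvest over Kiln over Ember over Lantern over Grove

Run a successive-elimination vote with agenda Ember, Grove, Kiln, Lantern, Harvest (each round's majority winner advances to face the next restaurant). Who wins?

Harvest

Round 1: Ember vs Grove — 9–2, Ember advances.
Round 2: Ember vs Kiln — 7–4, Ember advances.
Round 3: Ember vs Lantern — 8–3, Ember advances.
Round 4: Ember vs Harvest — 4–7, Harvest advances.
The agenda winner is Harvest.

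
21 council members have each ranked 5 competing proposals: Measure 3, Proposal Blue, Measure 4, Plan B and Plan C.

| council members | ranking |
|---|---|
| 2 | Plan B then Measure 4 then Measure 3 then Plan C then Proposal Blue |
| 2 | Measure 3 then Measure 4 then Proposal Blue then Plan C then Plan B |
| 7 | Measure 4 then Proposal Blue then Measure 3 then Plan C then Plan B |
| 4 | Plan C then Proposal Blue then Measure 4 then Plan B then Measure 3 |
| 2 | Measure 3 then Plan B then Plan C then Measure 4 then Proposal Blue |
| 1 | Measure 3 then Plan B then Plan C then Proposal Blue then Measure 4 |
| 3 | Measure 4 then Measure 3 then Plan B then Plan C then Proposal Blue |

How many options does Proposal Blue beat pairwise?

2

Proposal Blue against each rival (21 council members):
Proposal Blue vs Measure 3: Proposal Blue preferred on 7+4 = 11 ballots; Proposal Blue wins 11–10.
Proposal Blue vs Measure 4: 5 to 16, Measure 4.
Proposal Blue vs Plan B: Proposal Blue is ranked higher on 2+7+4 = 13 ballots, Plan B on 8. Proposal Blue wins 13–8.
Proposal Blue vs Plan C: 9 to 12, Plan C.
Proposal Blue beats Measure 3, Plan B; loses to Measure 4, Plan C — 2 pairwise wins.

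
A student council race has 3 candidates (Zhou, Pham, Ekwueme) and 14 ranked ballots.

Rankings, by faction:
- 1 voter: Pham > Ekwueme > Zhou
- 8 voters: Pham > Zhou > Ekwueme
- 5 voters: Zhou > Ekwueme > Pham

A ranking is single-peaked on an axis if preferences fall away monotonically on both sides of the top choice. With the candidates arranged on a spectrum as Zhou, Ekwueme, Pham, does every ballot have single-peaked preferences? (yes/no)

no

Axis positions: Zhou=1, Ekwueme=2, Pham=3.
Faction 1 (peak Pham at position 3): ranking walks positions 3-2-1, expanding outward from the peak — single-peaked.
Faction 2: ranking walks positions 3-1-2; Zhou is ranked above Ekwueme even though Ekwueme lies between Zhou and the peak Pham on the axis — preferences dip and rise again. Not single-peaked.
Faction 3 (peak Zhou at position 1): ranking walks positions 1-2-3, expanding outward from the peak — single-peaked.
Faction 2 violates single-peakedness, so the profile is not single-peaked on this axis.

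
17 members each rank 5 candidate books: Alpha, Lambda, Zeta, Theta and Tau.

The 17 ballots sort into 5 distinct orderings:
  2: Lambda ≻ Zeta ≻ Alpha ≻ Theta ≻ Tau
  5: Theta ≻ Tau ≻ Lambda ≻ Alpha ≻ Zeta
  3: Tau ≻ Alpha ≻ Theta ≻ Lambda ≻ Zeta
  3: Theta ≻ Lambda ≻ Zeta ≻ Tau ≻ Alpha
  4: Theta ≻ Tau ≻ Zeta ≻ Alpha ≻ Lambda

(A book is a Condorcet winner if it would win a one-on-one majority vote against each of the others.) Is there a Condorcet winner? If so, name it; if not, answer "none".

Theta

Check each pair by majority over 17 ballots:
Alpha vs Lambda: 3+4 = 7 for Alpha, 10 for Lambda — Lambda by 10–7.
Alpha vs Zeta: Alpha preferred on 5+3 = 8 ballots; Zeta wins 9–8.
Alpha vs Theta: 2+3 = 5 for Alpha, 12 for Theta — Theta by 12–5.
Alpha vs Tau: 2 for Alpha, 15 for Tau — Tau by 15–2.
Lambda vs Zeta: Lambda preferred on 2+5+3+3 = 13 ballots; Lambda wins 13–4.
Lambda vs Theta: 2 for Lambda, 15 for Theta — Theta by 15–2.
Lambda vs Tau: Lambda is ranked higher on 2+3 = 5 ballots, Tau on 12. Tau wins 12–5.
Zeta vs Theta: Zeta is ranked higher on 2 ballots, Theta on 15. Theta wins 15–2.
Zeta vs Tau: 5 to 12, Tau.
Theta vs Tau: 2+5+3+4 = 14 for Theta, 3 for Tau — Theta by 14–3.
Theta wins every pairwise contest, so Theta is the Condorcet winner.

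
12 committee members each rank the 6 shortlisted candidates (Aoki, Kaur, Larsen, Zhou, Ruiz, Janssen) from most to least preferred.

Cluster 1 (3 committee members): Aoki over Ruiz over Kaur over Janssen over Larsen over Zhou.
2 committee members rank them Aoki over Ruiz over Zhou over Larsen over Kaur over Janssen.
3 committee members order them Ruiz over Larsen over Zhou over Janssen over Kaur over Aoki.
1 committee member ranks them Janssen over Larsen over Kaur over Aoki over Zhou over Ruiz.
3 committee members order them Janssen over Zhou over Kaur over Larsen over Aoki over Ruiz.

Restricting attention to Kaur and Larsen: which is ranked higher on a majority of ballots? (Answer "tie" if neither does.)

tie

Ballots ranking Kaur above Larsen: 3 + 3 = 6.
Ballots ranking Larsen above Kaur: 12 − 6 = 6.
6–6: the pair ties.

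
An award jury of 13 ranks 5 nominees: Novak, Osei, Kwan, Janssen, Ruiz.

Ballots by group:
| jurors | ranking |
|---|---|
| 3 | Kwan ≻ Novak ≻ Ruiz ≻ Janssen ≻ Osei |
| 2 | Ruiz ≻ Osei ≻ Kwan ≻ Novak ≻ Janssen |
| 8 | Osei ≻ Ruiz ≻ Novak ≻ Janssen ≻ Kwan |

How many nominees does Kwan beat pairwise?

0

Kwan against each rival (13 jurors):
Kwan–Novak: Novak 8–5.
Kwan vs Osei: 3 to 10, Osei.
Kwan–Janssen: Janssen 8–5.
Kwan vs Ruiz: Ruiz wins 10–3.
Kwan beats no one; loses to Novak, Osei, Janssen, Ruiz — 0 pairwise wins.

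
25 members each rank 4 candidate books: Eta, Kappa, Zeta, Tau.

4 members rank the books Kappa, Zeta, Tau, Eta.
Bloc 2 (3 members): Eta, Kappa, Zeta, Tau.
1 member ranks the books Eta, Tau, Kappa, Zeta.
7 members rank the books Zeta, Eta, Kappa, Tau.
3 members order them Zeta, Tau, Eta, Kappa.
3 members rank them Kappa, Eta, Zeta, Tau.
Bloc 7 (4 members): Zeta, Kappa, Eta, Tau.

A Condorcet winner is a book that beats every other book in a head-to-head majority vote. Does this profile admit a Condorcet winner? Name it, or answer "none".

Pairwise majorities:
Eta vs Kappa: Eta wins 14–11.
Eta vs Zeta: Zeta wins 18–7.
Eta–Tau: Eta 18–7.
Kappa vs Zeta: Zeta wins 14–11.
Kappa vs Tau: Kappa, 21–4.
Zeta vs Tau: Zeta wins 24–1.
Zeta wins every pairwise contest, so Zeta is the Condorcet winner.

Zeta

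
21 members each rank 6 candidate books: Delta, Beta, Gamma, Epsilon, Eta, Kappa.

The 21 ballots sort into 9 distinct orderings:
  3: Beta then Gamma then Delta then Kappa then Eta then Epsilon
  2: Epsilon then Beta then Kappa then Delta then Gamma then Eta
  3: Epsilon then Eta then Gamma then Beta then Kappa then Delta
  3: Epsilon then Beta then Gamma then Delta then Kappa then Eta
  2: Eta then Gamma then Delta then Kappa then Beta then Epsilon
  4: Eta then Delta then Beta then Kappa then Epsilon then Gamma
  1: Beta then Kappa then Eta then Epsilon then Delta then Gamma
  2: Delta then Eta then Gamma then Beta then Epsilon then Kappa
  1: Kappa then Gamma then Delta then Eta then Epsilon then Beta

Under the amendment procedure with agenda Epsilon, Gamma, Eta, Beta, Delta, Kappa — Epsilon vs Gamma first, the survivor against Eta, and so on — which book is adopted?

Round 1: Epsilon vs Gamma — 13–8, Epsilon advances.
Round 2: Epsilon vs Eta — 8–13, Eta advances.
Round 3: Eta vs Beta — 12–9, Eta advances.
Round 4: Eta vs Delta — 10–11, Delta advances.
Round 5: Delta vs Kappa — 14–7, Delta advances.
Delta survives the agenda.

Delta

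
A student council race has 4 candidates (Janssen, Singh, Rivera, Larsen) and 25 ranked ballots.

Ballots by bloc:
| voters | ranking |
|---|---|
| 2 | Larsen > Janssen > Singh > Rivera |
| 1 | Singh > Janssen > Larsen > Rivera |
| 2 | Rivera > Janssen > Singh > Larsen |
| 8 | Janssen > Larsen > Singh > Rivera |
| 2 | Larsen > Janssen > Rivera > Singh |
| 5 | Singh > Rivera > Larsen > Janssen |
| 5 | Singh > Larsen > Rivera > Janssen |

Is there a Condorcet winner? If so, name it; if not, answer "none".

none

Pairwise majorities:
Janssen vs Singh: Janssen, 14–11.
Janssen vs Rivera: Janssen, 13–12.
Janssen vs Larsen: Larsen, 14–11.
Singh vs Rivera: Singh, 21–4.
Singh–Larsen: Singh 13–12.
Rivera vs Larsen: Larsen wins 18–7.
Every candidate loses at least once (Janssen loses to Larsen; Singh loses to Janssen; Rivera loses to Janssen; Larsen loses to Singh). The majority relation contains the cycle Janssen beats Singh beats Larsen beats Janssen, so there is no Condorcet winner.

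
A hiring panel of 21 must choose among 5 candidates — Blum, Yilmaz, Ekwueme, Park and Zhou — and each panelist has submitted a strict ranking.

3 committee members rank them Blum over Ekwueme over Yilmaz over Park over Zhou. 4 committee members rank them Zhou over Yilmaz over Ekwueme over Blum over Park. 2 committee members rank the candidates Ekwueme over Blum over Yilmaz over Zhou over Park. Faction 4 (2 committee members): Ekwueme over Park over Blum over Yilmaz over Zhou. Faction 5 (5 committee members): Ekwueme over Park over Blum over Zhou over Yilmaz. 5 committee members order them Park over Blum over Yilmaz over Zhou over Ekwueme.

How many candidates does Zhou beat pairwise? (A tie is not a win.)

0

Zhou against each rival (21 committee members):
Zhou–Blum: Blum 17–4.
Zhou vs Yilmaz: Yilmaz, 12–9.
Zhou vs Ekwueme: 9 to 12, Ekwueme.
Zhou vs Park: Park, 15–6.
Zhou beats no one; loses to Blum, Yilmaz, Ekwueme, Park — 0 pairwise wins.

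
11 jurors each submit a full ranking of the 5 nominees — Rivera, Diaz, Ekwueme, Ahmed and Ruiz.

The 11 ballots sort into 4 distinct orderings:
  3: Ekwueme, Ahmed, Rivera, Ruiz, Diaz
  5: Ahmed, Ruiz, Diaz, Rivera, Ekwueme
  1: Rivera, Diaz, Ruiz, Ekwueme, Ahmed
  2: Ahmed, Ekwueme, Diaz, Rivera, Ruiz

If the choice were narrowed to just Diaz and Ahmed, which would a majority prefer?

Ahmed

Ballots ranking Diaz above Ahmed: 1.
Ballots ranking Ahmed above Diaz: 11 − 1 = 10.
Ahmed wins the head-to-head 10–1.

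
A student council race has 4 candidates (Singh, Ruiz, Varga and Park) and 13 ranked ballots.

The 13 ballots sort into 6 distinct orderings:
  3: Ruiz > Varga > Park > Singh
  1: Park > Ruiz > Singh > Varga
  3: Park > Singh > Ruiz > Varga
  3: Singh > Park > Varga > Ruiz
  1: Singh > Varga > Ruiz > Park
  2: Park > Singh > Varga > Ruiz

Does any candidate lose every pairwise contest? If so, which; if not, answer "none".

Pairwise majorities:
Singh vs Ruiz: Singh is ranked higher on 3+3+1+2 = 9 ballots, Ruiz on 4. Singh wins 9–4.
Singh vs Varga: Singh preferred on 1+3+3+1+2 = 10 ballots; Singh wins 10–3.
Singh vs Park: Singh preferred on 3+1 = 4 ballots; Park wins 9–4.
Ruiz–Varga: Ruiz 7–6.
Ruiz vs Park: Park wins 9–4.
Varga vs Park: Varga is ranked higher on 3+1 = 4 ballots, Park on 9. Park wins 9–4.
Varga loses to every other candidate — it is the Condorcet loser.

Varga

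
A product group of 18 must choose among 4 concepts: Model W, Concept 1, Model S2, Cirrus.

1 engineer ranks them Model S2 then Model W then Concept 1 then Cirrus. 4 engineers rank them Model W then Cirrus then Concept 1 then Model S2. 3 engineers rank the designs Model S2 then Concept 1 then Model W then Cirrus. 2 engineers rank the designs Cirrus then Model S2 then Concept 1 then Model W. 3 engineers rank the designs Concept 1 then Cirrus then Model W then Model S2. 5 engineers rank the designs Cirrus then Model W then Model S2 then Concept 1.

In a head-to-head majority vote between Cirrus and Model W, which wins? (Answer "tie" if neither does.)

Cirrus

Ballots ranking Cirrus above Model W: 2 + 3 + 5 = 10.
Ballots ranking Model W above Cirrus: 18 − 10 = 8.
Cirrus wins the head-to-head 10–8.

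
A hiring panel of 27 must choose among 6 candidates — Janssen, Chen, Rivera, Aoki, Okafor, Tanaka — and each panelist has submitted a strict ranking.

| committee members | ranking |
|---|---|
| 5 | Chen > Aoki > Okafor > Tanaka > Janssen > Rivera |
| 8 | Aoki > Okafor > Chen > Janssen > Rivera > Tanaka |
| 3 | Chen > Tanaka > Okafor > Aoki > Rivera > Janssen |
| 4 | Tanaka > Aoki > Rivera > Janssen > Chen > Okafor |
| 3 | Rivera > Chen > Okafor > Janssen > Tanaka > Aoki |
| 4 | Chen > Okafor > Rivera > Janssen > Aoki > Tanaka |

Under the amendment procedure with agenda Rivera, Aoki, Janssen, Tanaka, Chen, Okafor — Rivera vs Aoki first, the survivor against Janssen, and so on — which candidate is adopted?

Round 1: Rivera vs Aoki — 7–20, Aoki advances.
Round 2: Aoki vs Janssen — 20–7, Aoki advances.
Round 3: Aoki vs Tanaka — 17–10, Aoki advances.
Round 4: Aoki vs Chen — 12–15, Chen advances.
Round 5: Chen vs Okafor — 19–8, Chen advances.
Chen survives the agenda.

Chen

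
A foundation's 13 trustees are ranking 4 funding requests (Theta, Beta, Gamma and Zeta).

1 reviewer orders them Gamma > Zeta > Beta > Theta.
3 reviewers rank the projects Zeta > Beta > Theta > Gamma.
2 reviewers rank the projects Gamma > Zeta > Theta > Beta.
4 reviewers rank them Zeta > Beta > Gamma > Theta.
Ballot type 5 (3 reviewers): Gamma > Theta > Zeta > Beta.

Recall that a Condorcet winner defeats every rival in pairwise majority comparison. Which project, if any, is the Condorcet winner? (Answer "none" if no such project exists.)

Zeta

Pairwise majorities:
Theta–Beta: Beta 8–5.
Theta vs Gamma: 3 to 10, Gamma.
Theta vs Zeta: 3 for Theta, 10 for Zeta — Zeta by 10–3.
Beta vs Gamma: Beta wins 7–6.
Beta vs Zeta: Beta is ranked higher on 0 ballots, Zeta on 13. Zeta wins 13–0.
Gamma vs Zeta: 1+2+3 = 6 for Gamma, 7 for Zeta — Zeta by 7–6.
Only Zeta has no losses; Zeta is the Condorcet winner.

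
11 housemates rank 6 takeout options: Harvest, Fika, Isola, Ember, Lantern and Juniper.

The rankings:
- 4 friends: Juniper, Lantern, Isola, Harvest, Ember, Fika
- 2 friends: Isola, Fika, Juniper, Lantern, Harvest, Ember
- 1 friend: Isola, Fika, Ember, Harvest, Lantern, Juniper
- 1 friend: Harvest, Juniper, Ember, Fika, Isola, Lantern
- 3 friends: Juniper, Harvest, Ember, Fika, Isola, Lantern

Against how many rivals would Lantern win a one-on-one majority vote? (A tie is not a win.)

2

Lantern against each rival (11 friends):
Lantern vs Harvest: Lantern wins 6–5.
Lantern vs Fika: Lantern preferred on 4 ballots; Fika wins 7–4.
Lantern vs Isola: Isola, 7–4.
Lantern–Ember: Lantern 6–5.
Lantern vs Juniper: Lantern is ranked higher on 1 ballot, Juniper on 10. Juniper wins 10–1.
Lantern beats Harvest, Ember; loses to Fika, Isola, Juniper — 2 pairwise wins.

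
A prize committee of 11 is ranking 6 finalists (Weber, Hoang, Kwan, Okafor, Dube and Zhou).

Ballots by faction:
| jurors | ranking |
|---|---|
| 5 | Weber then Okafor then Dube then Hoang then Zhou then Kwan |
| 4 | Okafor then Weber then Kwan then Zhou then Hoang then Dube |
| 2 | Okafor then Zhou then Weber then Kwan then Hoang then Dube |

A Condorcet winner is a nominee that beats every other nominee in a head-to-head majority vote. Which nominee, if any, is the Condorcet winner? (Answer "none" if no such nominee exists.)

Okafor

Pairwise majorities:
Weber vs Hoang: Weber preferred on 5+4+2 = 11 ballots; Weber wins 11–0.
Weber vs Kwan: 5+4+2 = 11 for Weber, 0 for Kwan — Weber by 11–0.
Weber vs Okafor: 5 for Weber, 6 for Okafor — Okafor by 6–5.
Weber vs Dube: Weber preferred on 5+4+2 = 11 ballots; Weber wins 11–0.
Weber vs Zhou: 9 to 2, Weber.
Hoang vs Kwan: 5 for Hoang, 6 for Kwan — Kwan by 6–5.
Hoang vs Okafor: Hoang is ranked higher on 0 ballots, Okafor on 11. Okafor wins 11–0.
Hoang vs Dube: 6 to 5, Hoang.
Hoang vs Zhou: 5 for Hoang, 6 for Zhou — Zhou by 6–5.
Kwan vs Okafor: Kwan is ranked higher on 0 ballots, Okafor on 11. Okafor wins 11–0.
Kwan vs Dube: Kwan preferred on 4+2 = 6 ballots; Kwan wins 6–5.
Kwan vs Zhou: Kwan preferred on 4 ballots; Zhou wins 7–4.
Okafor vs Dube: 11 to 0, Okafor.
Okafor vs Zhou: Okafor is ranked higher on 5+4+2 = 11 ballots, Zhou on 0. Okafor wins 11–0.
Dube vs Zhou: Dube is ranked higher on 5 ballots, Zhou on 6. Zhou wins 6–5.
Okafor beats each of Weber, Hoang, Kwan, Dube, Zhou — Okafor is the Condorcet winner.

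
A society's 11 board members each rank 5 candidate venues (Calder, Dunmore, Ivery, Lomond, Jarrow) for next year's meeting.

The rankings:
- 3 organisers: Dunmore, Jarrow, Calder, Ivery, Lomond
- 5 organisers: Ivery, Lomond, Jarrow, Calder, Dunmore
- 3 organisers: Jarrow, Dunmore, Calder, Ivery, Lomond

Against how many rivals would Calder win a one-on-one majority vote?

2

Calder against each rival (11 organisers):
Calder vs Dunmore: 5 to 6, Dunmore.
Calder vs Ivery: Calder, 6–5.
Calder vs Lomond: Calder is ranked higher on 3+3 = 6 ballots, Lomond on 5. Calder wins 6–5.
Calder vs Jarrow: 0 for Calder, 11 for Jarrow — Jarrow by 11–0.
Calder beats Ivery, Lomond; loses to Dunmore, Jarrow — 2 pairwise wins.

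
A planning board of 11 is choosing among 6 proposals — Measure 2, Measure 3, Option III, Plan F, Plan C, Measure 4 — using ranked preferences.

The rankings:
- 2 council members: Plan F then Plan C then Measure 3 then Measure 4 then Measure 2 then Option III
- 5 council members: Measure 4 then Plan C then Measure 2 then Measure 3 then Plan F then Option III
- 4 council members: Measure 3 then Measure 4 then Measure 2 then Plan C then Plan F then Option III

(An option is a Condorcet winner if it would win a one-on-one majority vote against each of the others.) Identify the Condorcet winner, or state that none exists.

none

Check each pair by majority over 11 ballots:
Measure 2 vs Measure 3: Measure 2 preferred on 5 ballots; Measure 3 wins 6–5.
Measure 2 vs Option III: Measure 2 preferred on 2+5+4 = 11 ballots; Measure 2 wins 11–0.
Measure 2 vs Plan F: Measure 2 is ranked higher on 5+4 = 9 ballots, Plan F on 2. Measure 2 wins 9–2.
Measure 2 vs Plan C: 4 to 7, Plan C.
Measure 2 vs Measure 4: Measure 2 preferred on 0 ballots; Measure 4 wins 11–0.
Measure 3 vs Option III: 2+5+4 = 11 for Measure 3, 0 for Option III — Measure 3 by 11–0.
Measure 3 vs Plan F: Measure 3 is ranked higher on 5+4 = 9 ballots, Plan F on 2. Measure 3 wins 9–2.
Measure 3 vs Plan C: 4 to 7, Plan C.
Measure 3 vs Measure 4: Measure 3 preferred on 2+4 = 6 ballots; Measure 3 wins 6–5.
Option III vs Plan F: Option III is ranked higher on 0 ballots, Plan F on 11. Plan F wins 11–0.
Option III vs Plan C: 0 for Option III, 11 for Plan C — Plan C by 11–0.
Option III vs Measure 4: 0 to 11, Measure 4.
Plan F vs Plan C: 2 for Plan F, 9 for Plan C — Plan C by 9–2.
Plan F vs Measure 4: 2 for Plan F, 9 for Measure 4 — Measure 4 by 9–2.
Plan C vs Measure 4: Plan C is ranked higher on 2 ballots, Measure 4 on 9. Measure 4 wins 9–2.
Every option loses at least once (Measure 2 loses to Measure 3; Measure 3 loses to Plan C; Option III loses to Measure 2; Plan F loses to Measure 2; Plan C loses to Measure 4; Measure 4 loses to Measure 3). The majority relation contains the cycle Measure 3 → Measure 4 → Plan C → Measure 3, so there is no Condorcet winner.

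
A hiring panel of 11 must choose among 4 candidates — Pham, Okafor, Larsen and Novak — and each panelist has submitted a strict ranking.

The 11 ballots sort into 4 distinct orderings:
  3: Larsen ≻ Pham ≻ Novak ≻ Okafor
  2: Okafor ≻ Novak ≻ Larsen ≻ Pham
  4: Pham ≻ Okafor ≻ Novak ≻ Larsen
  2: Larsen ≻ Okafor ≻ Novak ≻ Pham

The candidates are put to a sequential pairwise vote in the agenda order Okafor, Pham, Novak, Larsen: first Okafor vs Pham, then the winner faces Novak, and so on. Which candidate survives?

Larsen

Round 1: Okafor vs Pham — 4–7, Pham advances.
Round 2: Pham vs Novak — 7–4, Pham advances.
Round 3: Pham vs Larsen — 4–7, Larsen advances.
The agenda winner is Larsen.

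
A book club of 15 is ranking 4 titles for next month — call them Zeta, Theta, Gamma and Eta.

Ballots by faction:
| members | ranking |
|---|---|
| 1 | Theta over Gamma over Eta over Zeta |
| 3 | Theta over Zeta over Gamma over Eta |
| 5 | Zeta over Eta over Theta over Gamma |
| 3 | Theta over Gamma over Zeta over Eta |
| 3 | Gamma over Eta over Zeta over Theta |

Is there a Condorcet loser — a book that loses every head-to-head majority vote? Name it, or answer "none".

Pairwise majorities:
Zeta vs Theta: Zeta is ranked higher on 5+3 = 8 ballots, Theta on 7. Zeta wins 8–7.
Zeta–Gamma: Zeta 8–7.
Zeta vs Eta: 3+5+3 = 11 for Zeta, 4 for Eta — Zeta by 11–4.
Theta vs Gamma: Theta is ranked higher on 1+3+5+3 = 12 ballots, Gamma on 3. Theta wins 12–3.
Theta vs Eta: Eta, 8–7.
Gamma vs Eta: Gamma, 10–5.
Each book has at least one pairwise win (Zeta beats Theta; Theta beats Gamma; Gamma beats Eta; Eta beats Theta) — no Condorcet loser.

none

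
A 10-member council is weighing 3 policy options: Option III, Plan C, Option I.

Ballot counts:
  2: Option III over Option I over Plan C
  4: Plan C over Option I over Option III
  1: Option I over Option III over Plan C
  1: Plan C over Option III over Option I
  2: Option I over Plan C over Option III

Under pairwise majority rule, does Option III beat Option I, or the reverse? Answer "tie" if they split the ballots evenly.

Ballots ranking Option III above Option I: 2 + 1 = 3.
Ballots ranking Option I above Option III: 10 − 3 = 7.
Option I wins the head-to-head 7–3.

Option I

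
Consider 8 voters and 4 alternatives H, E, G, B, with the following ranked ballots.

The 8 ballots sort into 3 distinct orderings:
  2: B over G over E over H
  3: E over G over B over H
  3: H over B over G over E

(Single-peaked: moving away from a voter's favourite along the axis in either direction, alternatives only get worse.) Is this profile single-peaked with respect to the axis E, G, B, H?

yes

Axis positions: E=1, G=2, B=3, H=4.
Type 1 (peak B at position 3): ranking walks positions 3-2-1-4, expanding outward from the peak — single-peaked.
Type 2 (peak E at position 1): ranking walks positions 1-2-3-4, expanding outward from the peak — single-peaked.
Type 3 (peak H at position 4): ranking walks positions 4-3-2-1, expanding outward from the peak — single-peaked.
Every ranking is single-peaked on this axis.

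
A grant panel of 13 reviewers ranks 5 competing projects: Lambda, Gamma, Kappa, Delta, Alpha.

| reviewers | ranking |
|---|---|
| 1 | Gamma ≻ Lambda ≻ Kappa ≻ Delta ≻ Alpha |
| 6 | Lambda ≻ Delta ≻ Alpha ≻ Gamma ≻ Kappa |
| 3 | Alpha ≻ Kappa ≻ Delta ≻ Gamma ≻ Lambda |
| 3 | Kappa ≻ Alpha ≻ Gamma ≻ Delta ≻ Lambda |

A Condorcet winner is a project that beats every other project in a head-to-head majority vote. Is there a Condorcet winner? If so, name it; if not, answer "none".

none

Pairwise majorities:
Lambda vs Gamma: Lambda is ranked higher on 6 ballots, Gamma on 7. Gamma wins 7–6.
Lambda vs Kappa: 1+6 = 7 for Lambda, 6 for Kappa — Lambda by 7–6.
Lambda vs Delta: 1+6 = 7 for Lambda, 6 for Delta — Lambda by 7–6.
Lambda vs Alpha: Lambda preferred on 1+6 = 7 ballots; Lambda wins 7–6.
Gamma vs Kappa: Gamma preferred on 1+6 = 7 ballots; Gamma wins 7–6.
Gamma vs Delta: 1+3 = 4 for Gamma, 9 for Delta — Delta by 9–4.
Gamma vs Alpha: Gamma is ranked higher on 1 ballot, Alpha on 12. Alpha wins 12–1.
Kappa vs Delta: Kappa preferred on 1+3+3 = 7 ballots; Kappa wins 7–6.
Kappa vs Alpha: Kappa preferred on 1+3 = 4 ballots; Alpha wins 9–4.
Delta vs Alpha: 1+6 = 7 for Delta, 6 for Alpha — Delta by 7–6.
No project is unbeaten: Lambda loses to Gamma; Gamma loses to Delta; Kappa loses to Lambda; Delta loses to Lambda; Alpha loses to Lambda. In particular Lambda → Delta → Gamma → Lambda is a majority cycle — no Condorcet winner exists.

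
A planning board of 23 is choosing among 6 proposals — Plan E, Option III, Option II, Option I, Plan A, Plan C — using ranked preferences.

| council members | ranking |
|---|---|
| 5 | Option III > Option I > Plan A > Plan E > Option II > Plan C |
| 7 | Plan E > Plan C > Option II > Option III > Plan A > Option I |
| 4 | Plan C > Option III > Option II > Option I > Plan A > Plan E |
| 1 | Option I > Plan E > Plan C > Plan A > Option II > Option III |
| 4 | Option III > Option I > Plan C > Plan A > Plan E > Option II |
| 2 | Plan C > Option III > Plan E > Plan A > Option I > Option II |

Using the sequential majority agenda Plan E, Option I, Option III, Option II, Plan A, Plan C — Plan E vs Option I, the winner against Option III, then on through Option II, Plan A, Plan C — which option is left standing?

Round 1: Plan E vs Option I — 9–14, Option I advances.
Round 2: Option I vs Option III — 1–22, Option III advances.
Round 3: Option III vs Option II — 15–8, Option III advances.
Round 4: Option III vs Plan A — 22–1, Option III advances.
Round 5: Option III vs Plan C — 9–14, Plan C advances.
Plan C survives the agenda.

Plan C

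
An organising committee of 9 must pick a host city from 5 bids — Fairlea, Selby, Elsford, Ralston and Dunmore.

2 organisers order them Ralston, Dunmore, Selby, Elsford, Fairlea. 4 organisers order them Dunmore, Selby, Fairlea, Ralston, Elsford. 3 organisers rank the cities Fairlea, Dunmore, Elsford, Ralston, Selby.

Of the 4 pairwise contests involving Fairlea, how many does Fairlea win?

Fairlea against each rival (9 organisers):
Fairlea vs Selby: Selby, 6–3.
Fairlea vs Elsford: Fairlea, 7–2.
Fairlea vs Ralston: Fairlea preferred on 4+3 = 7 ballots; Fairlea wins 7–2.
Fairlea vs Dunmore: 3 for Fairlea, 6 for Dunmore — Dunmore by 6–3.
Fairlea beats Elsford, Ralston; loses to Selby, Dunmore — 2 pairwise wins.

2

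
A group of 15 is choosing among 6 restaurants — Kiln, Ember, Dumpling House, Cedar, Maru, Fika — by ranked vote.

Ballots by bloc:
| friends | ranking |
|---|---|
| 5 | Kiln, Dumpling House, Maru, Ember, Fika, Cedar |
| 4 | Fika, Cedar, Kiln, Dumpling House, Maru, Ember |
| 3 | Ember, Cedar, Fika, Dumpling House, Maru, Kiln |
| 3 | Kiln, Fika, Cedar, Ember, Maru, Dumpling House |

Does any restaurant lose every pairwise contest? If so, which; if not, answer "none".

Pairwise majorities:
Kiln vs Ember: 12 to 3, Kiln.
Kiln vs Dumpling House: 5+4+3 = 12 for Kiln, 3 for Dumpling House — Kiln by 12–3.
Kiln vs Cedar: Kiln preferred on 5+3 = 8 ballots; Kiln wins 8–7.
Kiln–Maru: Kiln 12–3.
Kiln–Fika: Kiln 8–7.
Ember–Dumpling House: Dumpling House 9–6.
Ember–Cedar: Ember 8–7.
Ember vs Maru: Maru, 9–6.
Ember–Fika: Ember 8–7.
Dumpling House vs Cedar: 5 for Dumpling House, 10 for Cedar — Cedar by 10–5.
Dumpling House–Maru: Dumpling House 12–3.
Dumpling House vs Fika: Dumpling House preferred on 5 ballots; Fika wins 10–5.
Cedar vs Maru: Cedar wins 10–5.
Cedar vs Fika: 3 for Cedar, 12 for Fika — Fika by 12–3.
Maru vs Fika: Fika wins 10–5.
No restaurant is winless: Kiln beats Ember; Ember beats Cedar; Dumpling House beats Ember; Cedar beats Dumpling House; Maru beats Ember; Fika beats Dumpling House. There is no Condorcet loser.

none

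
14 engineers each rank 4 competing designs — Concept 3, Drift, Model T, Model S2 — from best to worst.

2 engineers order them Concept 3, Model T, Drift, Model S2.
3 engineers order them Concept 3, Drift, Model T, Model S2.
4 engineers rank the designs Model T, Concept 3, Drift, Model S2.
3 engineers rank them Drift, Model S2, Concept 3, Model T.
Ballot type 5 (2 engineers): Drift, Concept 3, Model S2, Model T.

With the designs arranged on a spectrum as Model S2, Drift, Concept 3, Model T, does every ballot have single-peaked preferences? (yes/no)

Axis positions: Model S2=1, Drift=2, Concept 3=3, Model T=4.
Ballot type 1 (peak Concept 3 at position 3): ranking walks positions 3-4-2-1, expanding outward from the peak — single-peaked.
Ballot type 2 (peak Concept 3 at position 3): ranking walks positions 3-2-4-1, expanding outward from the peak — single-peaked.
Ballot type 3 (peak Model T at position 4): ranking walks positions 4-3-2-1, expanding outward from the peak — single-peaked.
Ballot type 4 (peak Drift at position 2): ranking walks positions 2-1-3-4, expanding outward from the peak — single-peaked.
Ballot type 5 (peak Drift at position 2): ranking walks positions 2-3-1-4, expanding outward from the peak — single-peaked.
Every ranking is single-peaked on this axis.

yes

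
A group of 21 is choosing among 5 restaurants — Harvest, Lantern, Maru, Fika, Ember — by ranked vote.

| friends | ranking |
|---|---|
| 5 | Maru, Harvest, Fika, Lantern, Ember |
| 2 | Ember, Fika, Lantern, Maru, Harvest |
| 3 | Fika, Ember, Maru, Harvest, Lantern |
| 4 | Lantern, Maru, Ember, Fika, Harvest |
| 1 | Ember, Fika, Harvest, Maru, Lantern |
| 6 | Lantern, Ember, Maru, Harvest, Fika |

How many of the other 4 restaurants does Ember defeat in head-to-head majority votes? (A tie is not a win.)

Ember against each rival (21 friends):
Ember vs Harvest: Ember, 16–5.
Ember–Lantern: Lantern 15–6.
Ember vs Maru: Ember wins 12–9.
Ember–Fika: Ember 13–8.
Ember beats Harvest, Maru, Fika; loses to Lantern — 3 pairwise wins.

3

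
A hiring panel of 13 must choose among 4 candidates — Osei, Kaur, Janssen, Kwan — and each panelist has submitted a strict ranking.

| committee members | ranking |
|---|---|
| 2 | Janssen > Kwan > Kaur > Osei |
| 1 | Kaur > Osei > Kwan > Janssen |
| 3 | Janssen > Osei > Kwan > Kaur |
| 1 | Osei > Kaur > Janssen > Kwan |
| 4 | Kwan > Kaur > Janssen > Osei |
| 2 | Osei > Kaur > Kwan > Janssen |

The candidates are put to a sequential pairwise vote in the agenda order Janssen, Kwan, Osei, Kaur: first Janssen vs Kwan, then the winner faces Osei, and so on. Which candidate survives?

Kaur

Round 1: Janssen vs Kwan — 6–7, Kwan advances.
Round 2: Kwan vs Osei — 6–7, Osei advances.
Round 3: Osei vs Kaur — 6–7, Kaur advances.
The agenda winner is Kaur.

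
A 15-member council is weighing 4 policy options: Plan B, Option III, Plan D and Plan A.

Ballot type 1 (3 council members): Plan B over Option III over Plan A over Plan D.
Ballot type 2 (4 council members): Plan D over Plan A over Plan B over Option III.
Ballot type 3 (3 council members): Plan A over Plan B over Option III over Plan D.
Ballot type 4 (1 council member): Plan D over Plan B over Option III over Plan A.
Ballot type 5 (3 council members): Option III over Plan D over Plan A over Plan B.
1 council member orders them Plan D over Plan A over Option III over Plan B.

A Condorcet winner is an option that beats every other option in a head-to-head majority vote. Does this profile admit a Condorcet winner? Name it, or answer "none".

none

Head-to-head results (15 council members):
Plan B vs Option III: 11 to 4, Plan B.
Plan B vs Plan D: 3+3 = 6 for Plan B, 9 for Plan D — Plan D by 9–6.
Plan B vs Plan A: 4 to 11, Plan A.
Option III vs Plan D: Option III preferred on 3+3+3 = 9 ballots; Option III wins 9–6.
Option III vs Plan A: 3+1+3 = 7 for Option III, 8 for Plan A — Plan A by 8–7.
Plan D vs Plan A: 9 to 6, Plan D.
No option is unbeaten: Plan B loses to Plan D; Option III loses to Plan B; Plan D loses to Option III; Plan A loses to Plan D. In particular Plan B beats Option III beats Plan D beats Plan B is a majority cycle — no Condorcet winner exists.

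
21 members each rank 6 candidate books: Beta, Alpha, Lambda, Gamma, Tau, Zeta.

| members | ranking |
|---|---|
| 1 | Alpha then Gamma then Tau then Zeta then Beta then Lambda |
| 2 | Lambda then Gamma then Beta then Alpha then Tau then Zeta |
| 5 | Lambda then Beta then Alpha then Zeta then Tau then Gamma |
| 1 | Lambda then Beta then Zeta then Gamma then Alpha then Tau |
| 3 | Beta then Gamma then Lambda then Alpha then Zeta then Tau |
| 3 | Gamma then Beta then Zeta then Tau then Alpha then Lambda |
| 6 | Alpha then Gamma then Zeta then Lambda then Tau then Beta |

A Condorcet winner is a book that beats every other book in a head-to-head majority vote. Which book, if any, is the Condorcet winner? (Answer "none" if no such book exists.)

none

Check each pair by majority over 21 ballots:
Beta vs Alpha: Beta, 14–7.
Beta–Lambda: Lambda 14–7.
Beta–Gamma: Gamma 12–9.
Beta–Tau: Beta 14–7.
Beta–Zeta: Beta 14–7.
Alpha–Lambda: Lambda 11–10.
Alpha–Gamma: Alpha 12–9.
Alpha vs Tau: Alpha, 18–3.
Alpha vs Zeta: Alpha wins 17–4.
Lambda–Gamma: Gamma 13–8.
Lambda vs Tau: Lambda, 17–4.
Lambda vs Zeta: Lambda, 11–10.
Gamma vs Tau: Gamma, 16–5.
Gamma–Zeta: Gamma 15–6.
Tau–Zeta: Zeta 18–3.
Each book drops at least one matchup (Beta loses to Lambda; Alpha loses to Beta; Lambda loses to Gamma; Gamma loses to Alpha; Tau loses to Beta; Zeta loses to Beta); the cycle Beta beats Alpha beats Gamma beats Beta rules out a Condorcet winner.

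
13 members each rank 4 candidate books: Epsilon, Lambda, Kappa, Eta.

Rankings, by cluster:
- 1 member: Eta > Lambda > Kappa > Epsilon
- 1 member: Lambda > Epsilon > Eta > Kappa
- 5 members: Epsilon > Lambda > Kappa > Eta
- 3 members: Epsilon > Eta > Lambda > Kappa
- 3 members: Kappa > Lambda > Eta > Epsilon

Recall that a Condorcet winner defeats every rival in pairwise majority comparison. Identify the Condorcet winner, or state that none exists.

Head-to-head results (13 members):
Epsilon vs Lambda: 8 to 5, Epsilon.
Epsilon vs Kappa: 9 to 4, Epsilon.
Epsilon vs Eta: 9 to 4, Epsilon.
Lambda vs Kappa: 10 to 3, Lambda.
Lambda vs Eta: 9 to 4, Lambda.
Kappa vs Eta: 8 to 5, Kappa.
Epsilon beats each of Lambda, Kappa, Eta — Epsilon is the Condorcet winner.

Epsilon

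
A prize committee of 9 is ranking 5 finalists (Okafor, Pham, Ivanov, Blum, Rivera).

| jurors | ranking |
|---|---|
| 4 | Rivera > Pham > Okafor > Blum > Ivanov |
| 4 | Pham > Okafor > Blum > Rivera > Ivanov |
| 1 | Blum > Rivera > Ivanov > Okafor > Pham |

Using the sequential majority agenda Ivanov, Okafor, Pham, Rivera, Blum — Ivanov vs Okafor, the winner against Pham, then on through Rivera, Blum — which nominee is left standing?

Round 1: Ivanov vs Okafor — 1–8, Okafor advances.
Round 2: Okafor vs Pham — 1–8, Pham advances.
Round 3: Pham vs Rivera — 4–5, Rivera advances.
Round 4: Rivera vs Blum — 4–5, Blum advances.
The agenda winner is Blum.

Blum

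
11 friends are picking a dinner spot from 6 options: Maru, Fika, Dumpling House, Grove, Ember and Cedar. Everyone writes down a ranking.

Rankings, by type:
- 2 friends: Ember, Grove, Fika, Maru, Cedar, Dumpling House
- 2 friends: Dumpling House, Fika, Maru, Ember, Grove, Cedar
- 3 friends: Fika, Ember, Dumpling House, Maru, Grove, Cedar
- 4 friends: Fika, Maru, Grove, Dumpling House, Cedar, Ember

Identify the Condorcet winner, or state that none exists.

Head-to-head results (11 friends):
Maru vs Fika: 0 for Maru, 11 for Fika — Fika by 11–0.
Maru vs Dumpling House: Maru is ranked higher on 2+4 = 6 ballots, Dumpling House on 5. Maru wins 6–5.
Maru vs Grove: 9 to 2, Maru.
Maru vs Ember: Maru is ranked higher on 2+4 = 6 ballots, Ember on 5. Maru wins 6–5.
Maru vs Cedar: Maru preferred on 2+2+3+4 = 11 ballots; Maru wins 11–0.
Fika vs Dumpling House: 9 to 2, Fika.
Fika vs Grove: 9 to 2, Fika.
Fika vs Ember: 2+3+4 = 9 for Fika, 2 for Ember — Fika by 9–2.
Fika vs Cedar: Fika is ranked higher on 2+2+3+4 = 11 ballots, Cedar on 0. Fika wins 11–0.
Dumpling House vs Grove: 2+3 = 5 for Dumpling House, 6 for Grove — Grove by 6–5.
Dumpling House vs Ember: Dumpling House preferred on 2+4 = 6 ballots; Dumpling House wins 6–5.
Dumpling House vs Cedar: Dumpling House is ranked higher on 2+3+4 = 9 ballots, Cedar on 2. Dumpling House wins 9–2.
Grove vs Ember: Grove preferred on 4 ballots; Ember wins 7–4.
Grove vs Cedar: Grove is ranked higher on 2+2+3+4 = 11 ballots, Cedar on 0. Grove wins 11–0.
Ember vs Cedar: Ember preferred on 2+2+3 = 7 ballots; Ember wins 7–4.
Fika beats each of Maru, Dumpling House, Grove, Ember, Cedar — Fika is the Condorcet winner.

Fika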